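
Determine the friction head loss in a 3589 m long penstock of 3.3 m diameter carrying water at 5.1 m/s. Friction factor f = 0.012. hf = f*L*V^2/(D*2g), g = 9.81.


hf = 0.012 * 3589 * 5.1^2 / (3.3 * 2 * 9.81) = 17.3014 m


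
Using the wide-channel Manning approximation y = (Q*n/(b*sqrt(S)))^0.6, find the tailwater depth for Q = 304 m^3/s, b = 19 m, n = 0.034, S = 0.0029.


y = (304 * 0.034 / (19 * 0.0029^0.5))^0.6 = 4.0053 m


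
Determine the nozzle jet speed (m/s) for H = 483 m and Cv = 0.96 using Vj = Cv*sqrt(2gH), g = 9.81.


Vj = 0.96 * sqrt(2*9.81*483) = 93.4532 m/s


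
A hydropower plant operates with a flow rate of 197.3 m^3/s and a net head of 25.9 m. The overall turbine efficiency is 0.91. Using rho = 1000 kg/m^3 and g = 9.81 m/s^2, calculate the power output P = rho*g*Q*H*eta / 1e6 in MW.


P = 1000 * 9.81 * 197.3 * 25.9 * 0.91 / 1e6 = 45.6181 MW


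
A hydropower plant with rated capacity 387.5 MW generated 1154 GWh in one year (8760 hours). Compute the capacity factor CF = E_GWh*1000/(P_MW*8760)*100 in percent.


CF = 1154 * 1000 / (387.5 * 8760) * 100 = 33.9962 %


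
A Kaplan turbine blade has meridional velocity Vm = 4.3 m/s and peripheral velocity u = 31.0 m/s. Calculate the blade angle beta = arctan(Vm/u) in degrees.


beta = arctan(4.3 / 31.0) = 7.8971 degrees


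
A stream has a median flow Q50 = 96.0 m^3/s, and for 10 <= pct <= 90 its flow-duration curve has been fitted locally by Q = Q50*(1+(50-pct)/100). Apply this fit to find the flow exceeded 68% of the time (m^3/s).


Q = 96.0 * (1 + (50 - 68)/100) = 78.7200 m^3/s


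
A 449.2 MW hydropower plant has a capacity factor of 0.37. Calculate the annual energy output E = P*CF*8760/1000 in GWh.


E = 449.2 * 0.37 * 8760 / 1000 = 1455.9470 GWh


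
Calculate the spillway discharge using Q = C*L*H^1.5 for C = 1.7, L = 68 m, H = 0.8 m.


Q = 1.7 * 68 * 0.8^1.5 = 82.7166 m^3/s


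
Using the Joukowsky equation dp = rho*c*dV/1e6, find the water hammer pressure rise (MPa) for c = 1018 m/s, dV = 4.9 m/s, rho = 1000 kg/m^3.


dp = 1000 * 1018 * 4.9 / 1e6 = 4.9882 MPa


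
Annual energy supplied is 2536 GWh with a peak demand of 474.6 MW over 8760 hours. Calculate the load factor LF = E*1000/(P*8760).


LF = 2536 * 1000 / (474.6 * 8760) = 0.6100


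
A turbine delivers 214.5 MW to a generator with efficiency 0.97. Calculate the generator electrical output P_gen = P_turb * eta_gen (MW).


P_gen = 214.5 * 0.97 = 208.0650 MW


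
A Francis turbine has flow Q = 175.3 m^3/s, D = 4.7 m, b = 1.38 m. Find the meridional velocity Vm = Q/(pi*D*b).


Vm = 175.3 / (pi * 4.7 * 1.38) = 8.6031 m/s


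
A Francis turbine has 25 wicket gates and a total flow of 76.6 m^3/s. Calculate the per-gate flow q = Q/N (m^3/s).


q = 76.6 / 25 = 3.0640 m^3/s


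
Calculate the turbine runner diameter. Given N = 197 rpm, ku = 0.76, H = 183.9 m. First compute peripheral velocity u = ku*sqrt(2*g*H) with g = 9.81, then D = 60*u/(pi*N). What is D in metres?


u = 0.76 * sqrt(2*9.81*183.9) = 45.6514 m/s
D = 60 * 45.6514 / (pi * 197) = 4.4258 m


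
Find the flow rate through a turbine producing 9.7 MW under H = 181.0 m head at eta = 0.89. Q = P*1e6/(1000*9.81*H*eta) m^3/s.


Q = 9.7 * 1e6 / (1000 * 9.81 * 181.0 * 0.89) = 6.1381 m^3/s


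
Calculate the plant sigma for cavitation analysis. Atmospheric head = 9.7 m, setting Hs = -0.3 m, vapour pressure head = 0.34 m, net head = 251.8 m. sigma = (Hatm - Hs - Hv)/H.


sigma = (9.7 - (-0.3) - 0.34) / 251.8 = 0.0384


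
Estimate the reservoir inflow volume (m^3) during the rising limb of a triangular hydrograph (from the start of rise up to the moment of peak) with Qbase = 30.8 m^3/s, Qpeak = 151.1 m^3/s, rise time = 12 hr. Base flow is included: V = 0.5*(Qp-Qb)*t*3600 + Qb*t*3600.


V = 0.5*(151.1 - 30.8)*12*3600 + 30.8*12*3600 = 3.9290e+06 m^3


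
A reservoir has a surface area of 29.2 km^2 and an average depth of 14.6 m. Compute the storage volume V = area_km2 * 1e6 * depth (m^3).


V = 29.2 * 1e6 * 14.6 = 4.2632e+08 m^3


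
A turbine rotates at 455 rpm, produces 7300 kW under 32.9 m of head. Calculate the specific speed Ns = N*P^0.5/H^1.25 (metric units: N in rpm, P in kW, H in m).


Ns = 455 * 7300^0.5 / 32.9^1.25 = 493.3759


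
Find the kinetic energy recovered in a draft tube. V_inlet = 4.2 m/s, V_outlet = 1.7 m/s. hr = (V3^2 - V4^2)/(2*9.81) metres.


hr = (4.2^2 - 1.7^2) / (2*9.81) = 0.7518 m


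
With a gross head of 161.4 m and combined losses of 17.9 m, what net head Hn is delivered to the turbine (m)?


Hn = 161.4 - 17.9 = 143.5000 m


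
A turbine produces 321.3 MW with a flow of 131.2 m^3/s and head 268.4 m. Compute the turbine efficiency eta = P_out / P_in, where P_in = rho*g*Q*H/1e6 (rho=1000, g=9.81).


P_in = 1000 * 9.81 * 131.2 * 268.4 / 1e6 = 345.4501 MW
eta = 321.3 / 345.4501 = 0.9301


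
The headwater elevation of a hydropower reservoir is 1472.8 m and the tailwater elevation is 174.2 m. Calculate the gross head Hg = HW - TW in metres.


Hg = 1472.8 - 174.2 = 1298.6000 m


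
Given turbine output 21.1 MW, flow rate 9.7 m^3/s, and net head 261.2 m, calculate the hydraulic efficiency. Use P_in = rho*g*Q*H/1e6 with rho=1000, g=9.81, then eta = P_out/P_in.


P_in = 1000 * 9.81 * 9.7 * 261.2 / 1e6 = 24.8550 MW
eta = 21.1 / 24.8550 = 0.8489


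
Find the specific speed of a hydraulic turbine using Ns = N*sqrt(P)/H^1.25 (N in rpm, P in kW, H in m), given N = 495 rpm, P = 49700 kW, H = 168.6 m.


Ns = 495 * 49700^0.5 / 168.6^1.25 = 181.6400


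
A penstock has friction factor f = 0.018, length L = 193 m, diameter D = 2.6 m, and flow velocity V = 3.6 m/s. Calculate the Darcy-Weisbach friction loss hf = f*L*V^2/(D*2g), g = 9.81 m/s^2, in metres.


hf = 0.018 * 193 * 3.6^2 / (2.6 * 2 * 9.81) = 0.8826 m


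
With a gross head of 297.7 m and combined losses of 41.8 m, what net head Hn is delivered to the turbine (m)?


Hn = 297.7 - 41.8 = 255.9000 m


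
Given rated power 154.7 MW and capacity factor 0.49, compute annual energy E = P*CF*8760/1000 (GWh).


E = 154.7 * 0.49 * 8760 / 1000 = 664.0343 GWh


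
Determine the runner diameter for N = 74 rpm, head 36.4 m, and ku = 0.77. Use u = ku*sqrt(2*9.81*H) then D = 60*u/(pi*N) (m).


u = 0.77 * sqrt(2*9.81*36.4) = 20.5774 m/s
D = 60 * 20.5774 / (pi * 74) = 5.3108 m


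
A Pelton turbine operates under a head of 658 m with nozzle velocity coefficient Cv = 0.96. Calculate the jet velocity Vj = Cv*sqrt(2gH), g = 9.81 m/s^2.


Vj = 0.96 * sqrt(2*9.81*658) = 109.0771 m/s


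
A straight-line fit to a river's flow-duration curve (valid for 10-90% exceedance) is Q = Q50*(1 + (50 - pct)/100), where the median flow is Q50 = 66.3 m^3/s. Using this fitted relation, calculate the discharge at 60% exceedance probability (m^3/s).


Q = 66.3 * (1 + (50 - 60)/100) = 59.6700 m^3/s


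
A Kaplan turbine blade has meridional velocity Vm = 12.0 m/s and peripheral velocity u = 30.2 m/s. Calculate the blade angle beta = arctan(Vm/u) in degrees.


beta = arctan(12.0 / 30.2) = 21.6704 degrees


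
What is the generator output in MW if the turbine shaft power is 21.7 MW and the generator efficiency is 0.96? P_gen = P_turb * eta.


P_gen = 21.7 * 0.96 = 20.8320 MW


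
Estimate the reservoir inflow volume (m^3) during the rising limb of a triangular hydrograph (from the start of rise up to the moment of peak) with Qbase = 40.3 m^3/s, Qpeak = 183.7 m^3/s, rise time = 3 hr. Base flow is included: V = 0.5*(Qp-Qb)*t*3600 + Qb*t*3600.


V = 0.5*(183.7 - 40.3)*3*3600 + 40.3*3*3600 = 1.2096e+06 m^3


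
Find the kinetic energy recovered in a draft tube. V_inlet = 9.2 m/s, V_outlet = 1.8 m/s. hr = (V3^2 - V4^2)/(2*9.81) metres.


hr = (9.2^2 - 1.8^2) / (2*9.81) = 4.1488 m


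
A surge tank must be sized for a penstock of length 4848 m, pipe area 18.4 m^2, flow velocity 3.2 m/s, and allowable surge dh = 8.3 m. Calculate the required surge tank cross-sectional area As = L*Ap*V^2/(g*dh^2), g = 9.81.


As = 4848 * 18.4 * 3.2^2 / (9.81 * 8.3^2) = 1351.6218 m^2


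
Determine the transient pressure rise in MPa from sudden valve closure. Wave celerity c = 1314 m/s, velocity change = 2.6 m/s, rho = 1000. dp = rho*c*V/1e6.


dp = 1000 * 1314 * 2.6 / 1e6 = 3.4164 MPa


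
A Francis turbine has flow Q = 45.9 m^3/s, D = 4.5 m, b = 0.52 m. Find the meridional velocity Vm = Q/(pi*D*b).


Vm = 45.9 / (pi * 4.5 * 0.52) = 6.2438 m/s


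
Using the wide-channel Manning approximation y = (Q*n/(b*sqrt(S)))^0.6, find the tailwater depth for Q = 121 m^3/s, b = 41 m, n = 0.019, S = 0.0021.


y = (121 * 0.019 / (41 * 0.0021^0.5))^0.6 = 1.1287 m


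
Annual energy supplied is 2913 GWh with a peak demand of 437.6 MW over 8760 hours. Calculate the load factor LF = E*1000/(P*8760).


LF = 2913 * 1000 / (437.6 * 8760) = 0.7599


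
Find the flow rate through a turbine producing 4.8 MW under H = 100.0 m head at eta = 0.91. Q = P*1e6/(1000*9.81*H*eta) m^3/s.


Q = 4.8 * 1e6 / (1000 * 9.81 * 100.0 * 0.91) = 5.3769 m^3/s


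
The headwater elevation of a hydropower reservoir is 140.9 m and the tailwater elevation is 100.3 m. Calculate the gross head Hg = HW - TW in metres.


Hg = 140.9 - 100.3 = 40.6000 m


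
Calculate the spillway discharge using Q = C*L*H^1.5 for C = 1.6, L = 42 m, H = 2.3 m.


Q = 1.6 * 42 * 2.3^1.5 = 234.4018 m^3/s


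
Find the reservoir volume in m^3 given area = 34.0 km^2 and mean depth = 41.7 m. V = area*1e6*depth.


V = 34.0 * 1e6 * 41.7 = 1.4178e+09 m^3


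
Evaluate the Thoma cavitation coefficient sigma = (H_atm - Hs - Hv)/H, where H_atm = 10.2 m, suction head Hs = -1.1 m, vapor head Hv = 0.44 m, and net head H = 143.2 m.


sigma = (10.2 - (-1.1) - 0.44) / 143.2 = 0.0758


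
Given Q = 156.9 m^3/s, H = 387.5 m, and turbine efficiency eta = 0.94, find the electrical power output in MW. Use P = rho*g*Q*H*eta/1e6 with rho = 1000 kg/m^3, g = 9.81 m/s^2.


P = 1000 * 9.81 * 156.9 * 387.5 * 0.94 / 1e6 = 560.6496 MW


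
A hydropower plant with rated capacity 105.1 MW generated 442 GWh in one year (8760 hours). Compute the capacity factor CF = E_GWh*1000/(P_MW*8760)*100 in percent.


CF = 442 * 1000 / (105.1 * 8760) * 100 = 48.0082 %


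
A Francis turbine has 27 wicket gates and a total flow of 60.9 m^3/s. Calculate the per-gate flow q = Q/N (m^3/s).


q = 60.9 / 27 = 2.2556 m^3/s


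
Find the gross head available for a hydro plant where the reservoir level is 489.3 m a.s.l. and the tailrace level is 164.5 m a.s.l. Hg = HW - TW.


Hg = 489.3 - 164.5 = 324.8000 m


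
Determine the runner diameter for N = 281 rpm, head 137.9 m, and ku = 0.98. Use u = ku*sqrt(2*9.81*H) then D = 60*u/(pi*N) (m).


u = 0.98 * sqrt(2*9.81*137.9) = 50.9751 m/s
D = 60 * 50.9751 / (pi * 281) = 3.4646 m


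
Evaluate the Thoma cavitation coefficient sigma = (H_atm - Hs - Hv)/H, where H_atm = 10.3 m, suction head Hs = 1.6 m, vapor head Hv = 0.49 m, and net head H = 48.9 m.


sigma = (10.3 - 1.6 - 0.49) / 48.9 = 0.1679


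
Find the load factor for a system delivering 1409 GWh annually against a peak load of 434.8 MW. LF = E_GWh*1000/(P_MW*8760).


LF = 1409 * 1000 / (434.8 * 8760) = 0.3699


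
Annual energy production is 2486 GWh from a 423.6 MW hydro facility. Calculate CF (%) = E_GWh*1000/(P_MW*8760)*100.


CF = 2486 * 1000 / (423.6 * 8760) * 100 = 66.9948 %


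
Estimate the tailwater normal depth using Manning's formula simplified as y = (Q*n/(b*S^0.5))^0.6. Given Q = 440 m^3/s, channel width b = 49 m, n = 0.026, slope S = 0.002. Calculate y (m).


y = (440 * 0.026 / (49 * 0.002^0.5))^0.6 = 2.6954 m


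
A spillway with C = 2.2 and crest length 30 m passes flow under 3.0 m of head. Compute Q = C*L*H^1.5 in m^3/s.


Q = 2.2 * 30 * 3.0^1.5 = 342.9461 m^3/s


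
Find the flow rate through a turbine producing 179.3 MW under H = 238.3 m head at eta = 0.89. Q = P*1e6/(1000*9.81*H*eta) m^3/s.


Q = 179.3 * 1e6 / (1000 * 9.81 * 238.3 * 0.89) = 86.1782 m^3/s


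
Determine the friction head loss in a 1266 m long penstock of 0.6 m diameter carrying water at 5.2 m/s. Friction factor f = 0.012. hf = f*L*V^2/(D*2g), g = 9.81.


hf = 0.012 * 1266 * 5.2^2 / (0.6 * 2 * 9.81) = 34.8957 m


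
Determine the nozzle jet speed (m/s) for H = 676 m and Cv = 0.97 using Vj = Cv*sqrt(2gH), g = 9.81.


Vj = 0.97 * sqrt(2*9.81*676) = 111.7107 m/s


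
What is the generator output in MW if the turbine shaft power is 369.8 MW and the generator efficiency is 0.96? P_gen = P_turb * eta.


P_gen = 369.8 * 0.96 = 355.0080 MW


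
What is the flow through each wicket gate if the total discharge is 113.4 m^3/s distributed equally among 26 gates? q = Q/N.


q = 113.4 / 26 = 4.3615 m^3/s


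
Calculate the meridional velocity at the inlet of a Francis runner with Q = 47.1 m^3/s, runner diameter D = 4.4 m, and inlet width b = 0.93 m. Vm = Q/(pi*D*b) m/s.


Vm = 47.1 / (pi * 4.4 * 0.93) = 3.6638 m/s


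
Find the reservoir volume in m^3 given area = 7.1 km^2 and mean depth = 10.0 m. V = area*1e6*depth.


V = 7.1 * 1e6 * 10.0 = 7.1000e+07 m^3


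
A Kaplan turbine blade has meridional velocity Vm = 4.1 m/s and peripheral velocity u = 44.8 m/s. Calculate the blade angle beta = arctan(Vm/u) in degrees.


beta = arctan(4.1 / 44.8) = 5.2290 degrees


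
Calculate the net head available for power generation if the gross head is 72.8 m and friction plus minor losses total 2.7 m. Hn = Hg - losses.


Hn = 72.8 - 2.7 = 70.1000 m


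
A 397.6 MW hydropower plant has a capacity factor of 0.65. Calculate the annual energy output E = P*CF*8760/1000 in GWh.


E = 397.6 * 0.65 * 8760 / 1000 = 2263.9344 GWh


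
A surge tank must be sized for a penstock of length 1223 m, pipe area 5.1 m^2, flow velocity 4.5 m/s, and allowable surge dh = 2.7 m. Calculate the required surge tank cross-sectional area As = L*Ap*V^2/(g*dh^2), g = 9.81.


As = 1223 * 5.1 * 4.5^2 / (9.81 * 2.7^2) = 1766.1400 m^2


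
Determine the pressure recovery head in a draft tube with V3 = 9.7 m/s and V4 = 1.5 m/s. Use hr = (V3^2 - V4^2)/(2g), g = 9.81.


hr = (9.7^2 - 1.5^2) / (2*9.81) = 4.6809 m


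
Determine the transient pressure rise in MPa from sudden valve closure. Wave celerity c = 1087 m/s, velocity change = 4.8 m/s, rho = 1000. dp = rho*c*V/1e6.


dp = 1000 * 1087 * 4.8 / 1e6 = 5.2176 MPa


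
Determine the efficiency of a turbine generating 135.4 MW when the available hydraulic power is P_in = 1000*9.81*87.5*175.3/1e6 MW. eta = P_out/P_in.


P_in = 1000 * 9.81 * 87.5 * 175.3 / 1e6 = 150.4731 MW
eta = 135.4 / 150.4731 = 0.8998


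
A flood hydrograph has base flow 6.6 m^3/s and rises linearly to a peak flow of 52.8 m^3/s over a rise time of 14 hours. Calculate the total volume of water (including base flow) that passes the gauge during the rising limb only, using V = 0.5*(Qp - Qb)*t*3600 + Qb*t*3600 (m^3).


V = 0.5*(52.8 - 6.6)*14*3600 + 6.6*14*3600 = 1.4969e+06 m^3


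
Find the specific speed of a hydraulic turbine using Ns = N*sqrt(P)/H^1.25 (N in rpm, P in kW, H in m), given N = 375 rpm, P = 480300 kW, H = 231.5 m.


Ns = 375 * 480300^0.5 / 231.5^1.25 = 287.8053


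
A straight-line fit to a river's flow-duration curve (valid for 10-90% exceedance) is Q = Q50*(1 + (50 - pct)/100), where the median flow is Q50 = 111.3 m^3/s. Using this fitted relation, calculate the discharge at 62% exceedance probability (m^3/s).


Q = 111.3 * (1 + (50 - 62)/100) = 97.9440 m^3/s


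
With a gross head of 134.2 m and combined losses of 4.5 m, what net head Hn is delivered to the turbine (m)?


Hn = 134.2 - 4.5 = 129.7000 m


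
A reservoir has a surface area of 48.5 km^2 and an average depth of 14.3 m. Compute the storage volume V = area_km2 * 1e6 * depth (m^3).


V = 48.5 * 1e6 * 14.3 = 6.9355e+08 m^3


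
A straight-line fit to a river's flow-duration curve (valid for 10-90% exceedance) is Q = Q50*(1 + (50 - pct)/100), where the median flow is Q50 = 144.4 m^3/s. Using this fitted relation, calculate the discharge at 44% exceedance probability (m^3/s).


Q = 144.4 * (1 + (50 - 44)/100) = 153.0640 m^3/s


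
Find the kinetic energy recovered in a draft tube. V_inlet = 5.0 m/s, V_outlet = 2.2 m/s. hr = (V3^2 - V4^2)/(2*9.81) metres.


hr = (5.0^2 - 2.2^2) / (2*9.81) = 1.0275 m


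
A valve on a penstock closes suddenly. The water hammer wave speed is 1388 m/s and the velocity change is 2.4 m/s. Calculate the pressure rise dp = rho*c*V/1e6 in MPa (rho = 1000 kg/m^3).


dp = 1000 * 1388 * 2.4 / 1e6 = 3.3312 MPa


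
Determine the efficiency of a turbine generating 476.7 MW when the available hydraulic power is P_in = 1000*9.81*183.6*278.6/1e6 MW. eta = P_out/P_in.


P_in = 1000 * 9.81 * 183.6 * 278.6 / 1e6 = 501.7909 MW
eta = 476.7 / 501.7909 = 0.9500


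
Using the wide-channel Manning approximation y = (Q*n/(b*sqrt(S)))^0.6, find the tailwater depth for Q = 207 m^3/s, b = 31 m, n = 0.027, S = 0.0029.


y = (207 * 0.027 / (31 * 0.0029^0.5))^0.6 = 2.0647 m


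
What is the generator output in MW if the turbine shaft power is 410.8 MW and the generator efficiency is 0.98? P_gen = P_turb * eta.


P_gen = 410.8 * 0.98 = 402.5840 MW


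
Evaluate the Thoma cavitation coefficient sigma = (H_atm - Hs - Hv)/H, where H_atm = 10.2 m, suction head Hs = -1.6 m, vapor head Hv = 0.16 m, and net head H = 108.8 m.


sigma = (10.2 - (-1.6) - 0.16) / 108.8 = 0.1070


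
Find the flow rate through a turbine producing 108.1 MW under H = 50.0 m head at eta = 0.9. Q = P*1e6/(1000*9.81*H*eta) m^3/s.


Q = 108.1 * 1e6 / (1000 * 9.81 * 50.0 * 0.9) = 244.8748 m^3/s


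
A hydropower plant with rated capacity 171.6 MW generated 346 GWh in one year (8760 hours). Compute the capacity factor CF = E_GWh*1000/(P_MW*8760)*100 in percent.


CF = 346 * 1000 / (171.6 * 8760) * 100 = 23.0173 %


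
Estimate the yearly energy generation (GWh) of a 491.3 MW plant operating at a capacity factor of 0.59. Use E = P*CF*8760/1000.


E = 491.3 * 0.59 * 8760 / 1000 = 2539.2349 GWh


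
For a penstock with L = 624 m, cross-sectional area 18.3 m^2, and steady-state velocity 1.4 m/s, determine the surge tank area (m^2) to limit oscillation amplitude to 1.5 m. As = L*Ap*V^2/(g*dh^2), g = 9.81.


As = 624 * 18.3 * 1.4^2 / (9.81 * 1.5^2) = 1014.0053 m^2


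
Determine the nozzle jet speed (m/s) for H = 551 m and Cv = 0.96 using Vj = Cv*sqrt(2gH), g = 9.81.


Vj = 0.96 * sqrt(2*9.81*551) = 99.8152 m/s


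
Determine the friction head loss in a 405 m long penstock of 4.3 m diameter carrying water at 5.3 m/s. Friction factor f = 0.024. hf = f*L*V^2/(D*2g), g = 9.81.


hf = 0.024 * 405 * 5.3^2 / (4.3 * 2 * 9.81) = 3.2363 m


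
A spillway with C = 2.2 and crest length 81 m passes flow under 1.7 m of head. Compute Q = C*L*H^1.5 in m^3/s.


Q = 2.2 * 81 * 1.7^1.5 = 394.9854 m^3/s


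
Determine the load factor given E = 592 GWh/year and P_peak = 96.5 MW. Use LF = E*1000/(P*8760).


LF = 592 * 1000 / (96.5 * 8760) = 0.7003


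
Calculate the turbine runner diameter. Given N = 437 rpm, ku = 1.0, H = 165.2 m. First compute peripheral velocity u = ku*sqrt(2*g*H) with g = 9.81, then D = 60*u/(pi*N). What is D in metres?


u = 1.0 * sqrt(2*9.81*165.2) = 56.9317 m/s
D = 60 * 56.9317 / (pi * 437) = 2.4881 m


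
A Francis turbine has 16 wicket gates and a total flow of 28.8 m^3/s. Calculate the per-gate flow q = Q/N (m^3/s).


q = 28.8 / 16 = 1.8000 m^3/s


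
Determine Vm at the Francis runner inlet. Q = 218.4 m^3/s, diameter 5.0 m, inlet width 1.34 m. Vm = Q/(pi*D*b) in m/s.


Vm = 218.4 / (pi * 5.0 * 1.34) = 10.3760 m/s


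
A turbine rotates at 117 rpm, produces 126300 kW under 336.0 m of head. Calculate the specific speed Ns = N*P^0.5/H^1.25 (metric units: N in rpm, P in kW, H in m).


Ns = 117 * 126300^0.5 / 336.0^1.25 = 28.9044


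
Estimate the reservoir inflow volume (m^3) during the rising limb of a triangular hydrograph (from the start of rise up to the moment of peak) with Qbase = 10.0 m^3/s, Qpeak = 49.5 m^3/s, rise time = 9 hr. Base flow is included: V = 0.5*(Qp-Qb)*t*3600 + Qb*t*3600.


V = 0.5*(49.5 - 10.0)*9*3600 + 10.0*9*3600 = 963900.0000 m^3


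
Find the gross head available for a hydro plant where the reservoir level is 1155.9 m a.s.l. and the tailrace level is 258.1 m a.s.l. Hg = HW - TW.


Hg = 1155.9 - 258.1 = 897.8000 m


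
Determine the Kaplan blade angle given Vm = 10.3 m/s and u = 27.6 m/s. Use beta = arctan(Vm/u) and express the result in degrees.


beta = arctan(10.3 / 27.6) = 20.4650 degrees


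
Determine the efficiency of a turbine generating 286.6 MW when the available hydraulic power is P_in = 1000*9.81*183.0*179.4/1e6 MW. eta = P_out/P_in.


P_in = 1000 * 9.81 * 183.0 * 179.4 / 1e6 = 322.0643 MW
eta = 286.6 / 322.0643 = 0.8899


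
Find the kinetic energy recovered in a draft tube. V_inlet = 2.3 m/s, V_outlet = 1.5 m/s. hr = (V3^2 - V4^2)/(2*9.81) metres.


hr = (2.3^2 - 1.5^2) / (2*9.81) = 0.1549 m


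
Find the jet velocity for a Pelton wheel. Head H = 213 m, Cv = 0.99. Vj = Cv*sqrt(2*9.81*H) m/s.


Vj = 0.99 * sqrt(2*9.81*213) = 63.9992 m/s


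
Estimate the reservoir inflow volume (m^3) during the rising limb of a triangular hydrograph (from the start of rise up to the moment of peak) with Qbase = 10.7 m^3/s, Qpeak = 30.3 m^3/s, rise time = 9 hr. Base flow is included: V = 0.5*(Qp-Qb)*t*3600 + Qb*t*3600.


V = 0.5*(30.3 - 10.7)*9*3600 + 10.7*9*3600 = 664200.0000 m^3


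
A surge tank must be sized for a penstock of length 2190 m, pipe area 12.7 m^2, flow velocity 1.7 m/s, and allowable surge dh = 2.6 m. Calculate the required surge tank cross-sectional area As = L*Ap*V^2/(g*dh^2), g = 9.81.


As = 2190 * 12.7 * 1.7^2 / (9.81 * 2.6^2) = 1212.0763 m^2


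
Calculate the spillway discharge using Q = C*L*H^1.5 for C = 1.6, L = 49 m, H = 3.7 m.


Q = 1.6 * 49 * 3.7^1.5 = 557.9800 m^3/s


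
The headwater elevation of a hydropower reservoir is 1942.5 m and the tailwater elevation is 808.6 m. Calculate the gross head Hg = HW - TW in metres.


Hg = 1942.5 - 808.6 = 1133.9000 m


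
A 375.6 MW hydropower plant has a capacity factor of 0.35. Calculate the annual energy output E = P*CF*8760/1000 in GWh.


E = 375.6 * 0.35 * 8760 / 1000 = 1151.5896 GWh


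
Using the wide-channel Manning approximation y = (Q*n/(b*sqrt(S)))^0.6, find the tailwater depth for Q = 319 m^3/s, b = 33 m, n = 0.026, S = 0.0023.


y = (319 * 0.026 / (33 * 0.0023^0.5))^0.6 = 2.7017 m


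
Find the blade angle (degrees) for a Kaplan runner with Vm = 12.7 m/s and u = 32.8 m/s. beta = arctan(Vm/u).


beta = arctan(12.7 / 32.8) = 21.1662 degrees


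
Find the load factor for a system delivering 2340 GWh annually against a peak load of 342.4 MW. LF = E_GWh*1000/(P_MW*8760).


LF = 2340 * 1000 / (342.4 * 8760) = 0.7801


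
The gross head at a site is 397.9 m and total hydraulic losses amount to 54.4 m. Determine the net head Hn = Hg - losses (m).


Hn = 397.9 - 54.4 = 343.5000 m


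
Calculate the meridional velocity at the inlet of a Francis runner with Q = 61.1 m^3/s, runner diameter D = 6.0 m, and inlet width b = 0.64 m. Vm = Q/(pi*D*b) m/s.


Vm = 61.1 / (pi * 6.0 * 0.64) = 5.0648 m/s


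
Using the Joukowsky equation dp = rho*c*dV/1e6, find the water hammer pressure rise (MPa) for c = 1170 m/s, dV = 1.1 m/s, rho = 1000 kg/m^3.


dp = 1000 * 1170 * 1.1 / 1e6 = 1.2870 MPa


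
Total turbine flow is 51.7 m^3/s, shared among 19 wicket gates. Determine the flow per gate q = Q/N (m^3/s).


q = 51.7 / 19 = 2.7211 m^3/s


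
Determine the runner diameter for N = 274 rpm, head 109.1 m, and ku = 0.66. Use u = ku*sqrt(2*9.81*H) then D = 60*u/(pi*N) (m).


u = 0.66 * sqrt(2*9.81*109.1) = 30.5356 m/s
D = 60 * 30.5356 / (pi * 274) = 2.1284 m


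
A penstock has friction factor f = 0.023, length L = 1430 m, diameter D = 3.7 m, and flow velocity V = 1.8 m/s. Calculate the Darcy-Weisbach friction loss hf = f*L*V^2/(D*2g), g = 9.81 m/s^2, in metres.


hf = 0.023 * 1430 * 1.8^2 / (3.7 * 2 * 9.81) = 1.4679 m


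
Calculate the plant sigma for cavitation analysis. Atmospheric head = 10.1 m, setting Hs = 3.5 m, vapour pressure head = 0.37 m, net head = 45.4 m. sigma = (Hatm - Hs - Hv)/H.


sigma = (10.1 - 3.5 - 0.37) / 45.4 = 0.1372


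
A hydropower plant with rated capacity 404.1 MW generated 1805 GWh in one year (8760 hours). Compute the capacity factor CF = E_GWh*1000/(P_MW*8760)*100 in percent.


CF = 1805 * 1000 / (404.1 * 8760) * 100 = 50.9899 %


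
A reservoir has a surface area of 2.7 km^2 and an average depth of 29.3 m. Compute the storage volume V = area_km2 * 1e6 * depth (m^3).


V = 2.7 * 1e6 * 29.3 = 7.9110e+07 m^3


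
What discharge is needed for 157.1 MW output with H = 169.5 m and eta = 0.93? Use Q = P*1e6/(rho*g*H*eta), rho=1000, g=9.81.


Q = 157.1 * 1e6 / (1000 * 9.81 * 169.5 * 0.93) = 101.5908 m^3/s


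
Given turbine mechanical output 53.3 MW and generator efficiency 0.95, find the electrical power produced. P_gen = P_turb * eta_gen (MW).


P_gen = 53.3 * 0.95 = 50.6350 MW


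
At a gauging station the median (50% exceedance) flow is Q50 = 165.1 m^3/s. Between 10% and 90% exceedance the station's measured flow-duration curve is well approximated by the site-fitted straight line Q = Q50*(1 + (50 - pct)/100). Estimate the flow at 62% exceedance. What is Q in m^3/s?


Q = 165.1 * (1 + (50 - 62)/100) = 145.2880 m^3/s


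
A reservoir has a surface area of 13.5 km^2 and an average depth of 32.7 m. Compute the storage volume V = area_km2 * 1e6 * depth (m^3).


V = 13.5 * 1e6 * 32.7 = 4.4145e+08 m^3


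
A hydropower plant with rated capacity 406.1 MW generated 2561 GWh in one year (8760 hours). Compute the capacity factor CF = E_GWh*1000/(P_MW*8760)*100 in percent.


CF = 2561 * 1000 / (406.1 * 8760) * 100 = 71.9901 %


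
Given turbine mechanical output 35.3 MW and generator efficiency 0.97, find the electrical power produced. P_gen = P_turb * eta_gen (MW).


P_gen = 35.3 * 0.97 = 34.2410 MW


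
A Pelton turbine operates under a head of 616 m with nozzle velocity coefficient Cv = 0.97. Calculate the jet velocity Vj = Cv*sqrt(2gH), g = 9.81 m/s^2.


Vj = 0.97 * sqrt(2*9.81*616) = 106.6379 m/s


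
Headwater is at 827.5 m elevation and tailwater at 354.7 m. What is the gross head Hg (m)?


Hg = 827.5 - 354.7 = 472.8000 m


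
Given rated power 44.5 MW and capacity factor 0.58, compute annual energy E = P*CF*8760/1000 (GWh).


E = 44.5 * 0.58 * 8760 / 1000 = 226.0956 GWh


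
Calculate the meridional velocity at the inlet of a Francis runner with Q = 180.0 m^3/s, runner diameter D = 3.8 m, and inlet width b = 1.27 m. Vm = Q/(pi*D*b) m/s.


Vm = 180.0 / (pi * 3.8 * 1.27) = 11.8723 m/s


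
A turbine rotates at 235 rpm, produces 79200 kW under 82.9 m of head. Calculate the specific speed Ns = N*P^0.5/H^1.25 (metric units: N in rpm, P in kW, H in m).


Ns = 235 * 79200^0.5 / 82.9^1.25 = 264.3853


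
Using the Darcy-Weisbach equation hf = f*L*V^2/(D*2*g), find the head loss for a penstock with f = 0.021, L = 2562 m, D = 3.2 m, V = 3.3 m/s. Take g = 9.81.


hf = 0.021 * 2562 * 3.3^2 / (3.2 * 2 * 9.81) = 9.3321 m


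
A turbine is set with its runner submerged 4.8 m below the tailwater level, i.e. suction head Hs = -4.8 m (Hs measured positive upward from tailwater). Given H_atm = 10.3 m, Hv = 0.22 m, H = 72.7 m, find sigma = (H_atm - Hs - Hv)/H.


sigma = (10.3 - (-4.8) - 0.22) / 72.7 = 0.2047


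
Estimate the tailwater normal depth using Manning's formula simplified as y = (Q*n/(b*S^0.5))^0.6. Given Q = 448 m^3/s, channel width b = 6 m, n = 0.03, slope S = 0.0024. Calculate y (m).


y = (448 * 0.03 / (6 * 0.0024^0.5))^0.6 = 9.9103 m


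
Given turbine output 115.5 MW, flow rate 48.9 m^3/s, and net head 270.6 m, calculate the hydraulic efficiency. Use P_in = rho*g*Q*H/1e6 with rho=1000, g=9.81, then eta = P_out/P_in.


P_in = 1000 * 9.81 * 48.9 * 270.6 / 1e6 = 129.8093 MW
eta = 115.5 / 129.8093 = 0.8898


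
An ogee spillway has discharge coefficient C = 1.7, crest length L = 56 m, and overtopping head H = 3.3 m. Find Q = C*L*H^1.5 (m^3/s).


Q = 1.7 * 56 * 3.3^1.5 = 570.7000 m^3/s


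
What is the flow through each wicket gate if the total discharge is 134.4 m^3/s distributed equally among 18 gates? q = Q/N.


q = 134.4 / 18 = 7.4667 m^3/s


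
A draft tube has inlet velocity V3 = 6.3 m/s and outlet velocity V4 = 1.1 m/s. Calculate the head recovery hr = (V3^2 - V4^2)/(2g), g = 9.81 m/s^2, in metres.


hr = (6.3^2 - 1.1^2) / (2*9.81) = 1.9613 m


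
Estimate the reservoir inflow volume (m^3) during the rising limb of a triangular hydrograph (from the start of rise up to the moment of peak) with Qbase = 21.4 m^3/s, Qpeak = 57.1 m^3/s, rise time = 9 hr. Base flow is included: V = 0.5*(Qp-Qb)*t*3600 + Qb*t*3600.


V = 0.5*(57.1 - 21.4)*9*3600 + 21.4*9*3600 = 1.2717e+06 m^3


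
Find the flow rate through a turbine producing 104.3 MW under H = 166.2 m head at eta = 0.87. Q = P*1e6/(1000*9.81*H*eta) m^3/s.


Q = 104.3 * 1e6 / (1000 * 9.81 * 166.2 * 0.87) = 73.5301 m^3/s


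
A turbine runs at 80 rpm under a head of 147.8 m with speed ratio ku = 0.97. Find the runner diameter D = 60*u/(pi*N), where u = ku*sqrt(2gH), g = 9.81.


u = 0.97 * sqrt(2*9.81*147.8) = 52.2346 m/s
D = 60 * 52.2346 / (pi * 80) = 12.4701 m


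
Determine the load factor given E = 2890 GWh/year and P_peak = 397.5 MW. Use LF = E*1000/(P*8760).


LF = 2890 * 1000 / (397.5 * 8760) = 0.8300


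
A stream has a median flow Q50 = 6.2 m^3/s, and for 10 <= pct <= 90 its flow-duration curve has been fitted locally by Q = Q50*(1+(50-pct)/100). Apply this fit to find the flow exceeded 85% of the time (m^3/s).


Q = 6.2 * (1 + (50 - 85)/100) = 4.0300 m^3/s


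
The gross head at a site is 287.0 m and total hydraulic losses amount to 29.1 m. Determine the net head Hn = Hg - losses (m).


Hn = 287.0 - 29.1 = 257.9000 m


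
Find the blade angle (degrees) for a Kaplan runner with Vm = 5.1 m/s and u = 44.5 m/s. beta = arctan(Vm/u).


beta = arctan(5.1 / 44.5) = 6.5380 degrees


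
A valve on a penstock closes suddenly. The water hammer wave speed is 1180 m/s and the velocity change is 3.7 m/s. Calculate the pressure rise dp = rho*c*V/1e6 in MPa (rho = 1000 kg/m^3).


dp = 1000 * 1180 * 3.7 / 1e6 = 4.3660 MPa


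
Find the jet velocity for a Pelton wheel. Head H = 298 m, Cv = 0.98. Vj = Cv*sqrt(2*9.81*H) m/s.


Vj = 0.98 * sqrt(2*9.81*298) = 74.9348 m/s


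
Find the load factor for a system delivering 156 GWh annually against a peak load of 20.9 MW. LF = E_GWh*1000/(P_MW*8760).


LF = 156 * 1000 / (20.9 * 8760) = 0.8521


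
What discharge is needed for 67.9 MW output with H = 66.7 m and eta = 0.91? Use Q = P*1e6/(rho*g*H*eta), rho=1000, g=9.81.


Q = 67.9 * 1e6 / (1000 * 9.81 * 66.7 * 0.91) = 114.0338 m^3/s


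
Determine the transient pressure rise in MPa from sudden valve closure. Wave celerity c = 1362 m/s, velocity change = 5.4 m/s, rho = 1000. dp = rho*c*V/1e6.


dp = 1000 * 1362 * 5.4 / 1e6 = 7.3548 MPa


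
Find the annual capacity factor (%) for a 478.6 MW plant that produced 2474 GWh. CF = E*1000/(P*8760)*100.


CF = 2474 * 1000 / (478.6 * 8760) * 100 = 59.0096 %


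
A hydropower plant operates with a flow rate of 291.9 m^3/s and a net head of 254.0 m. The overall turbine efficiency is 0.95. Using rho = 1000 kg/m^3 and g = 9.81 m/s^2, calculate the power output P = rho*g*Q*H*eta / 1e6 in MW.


P = 1000 * 9.81 * 291.9 * 254.0 * 0.95 / 1e6 = 690.9720 MW


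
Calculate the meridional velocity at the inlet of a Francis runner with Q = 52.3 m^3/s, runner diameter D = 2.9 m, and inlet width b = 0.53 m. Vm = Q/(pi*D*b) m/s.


Vm = 52.3 / (pi * 2.9 * 0.53) = 10.8312 m/s


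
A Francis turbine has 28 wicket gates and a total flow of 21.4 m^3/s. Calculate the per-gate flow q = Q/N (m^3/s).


q = 21.4 / 28 = 0.7643 m^3/s


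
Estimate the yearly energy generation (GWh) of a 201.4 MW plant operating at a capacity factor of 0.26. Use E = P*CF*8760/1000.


E = 201.4 * 0.26 * 8760 / 1000 = 458.7086 GWh


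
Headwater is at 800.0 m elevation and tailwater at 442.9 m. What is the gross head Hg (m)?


Hg = 800.0 - 442.9 = 357.1000 m


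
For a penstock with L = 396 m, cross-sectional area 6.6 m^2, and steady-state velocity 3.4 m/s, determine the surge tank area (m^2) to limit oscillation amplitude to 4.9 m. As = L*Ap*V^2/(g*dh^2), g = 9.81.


As = 396 * 6.6 * 3.4^2 / (9.81 * 4.9^2) = 128.2732 m^2


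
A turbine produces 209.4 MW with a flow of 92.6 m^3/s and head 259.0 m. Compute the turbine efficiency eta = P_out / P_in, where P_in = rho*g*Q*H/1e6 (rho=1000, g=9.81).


P_in = 1000 * 9.81 * 92.6 * 259.0 / 1e6 = 235.2772 MW
eta = 209.4 / 235.2772 = 0.8900


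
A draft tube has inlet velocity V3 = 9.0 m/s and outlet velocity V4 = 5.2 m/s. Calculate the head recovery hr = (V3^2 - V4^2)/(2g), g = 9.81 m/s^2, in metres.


hr = (9.0^2 - 5.2^2) / (2*9.81) = 2.7503 m


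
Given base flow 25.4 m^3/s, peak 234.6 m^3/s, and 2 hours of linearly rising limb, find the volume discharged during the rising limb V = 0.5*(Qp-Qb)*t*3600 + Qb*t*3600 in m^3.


V = 0.5*(234.6 - 25.4)*2*3600 + 25.4*2*3600 = 936000.0000 m^3


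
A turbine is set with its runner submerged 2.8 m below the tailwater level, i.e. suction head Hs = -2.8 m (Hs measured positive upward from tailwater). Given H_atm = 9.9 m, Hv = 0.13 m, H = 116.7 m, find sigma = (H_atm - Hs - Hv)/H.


sigma = (9.9 - (-2.8) - 0.13) / 116.7 = 0.1077


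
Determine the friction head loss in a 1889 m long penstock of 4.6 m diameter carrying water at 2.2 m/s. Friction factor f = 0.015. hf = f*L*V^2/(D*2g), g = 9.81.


hf = 0.015 * 1889 * 2.2^2 / (4.6 * 2 * 9.81) = 1.5195 m


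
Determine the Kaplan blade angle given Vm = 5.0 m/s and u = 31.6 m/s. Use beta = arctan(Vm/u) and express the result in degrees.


beta = arctan(5.0 / 31.6) = 8.9912 degrees


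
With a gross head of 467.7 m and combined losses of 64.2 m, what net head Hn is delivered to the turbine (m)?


Hn = 467.7 - 64.2 = 403.5000 m


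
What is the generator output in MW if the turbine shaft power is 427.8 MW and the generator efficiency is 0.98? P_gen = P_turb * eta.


P_gen = 427.8 * 0.98 = 419.2440 MW


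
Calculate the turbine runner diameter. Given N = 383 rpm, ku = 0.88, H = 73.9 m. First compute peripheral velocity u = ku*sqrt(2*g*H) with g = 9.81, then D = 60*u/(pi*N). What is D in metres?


u = 0.88 * sqrt(2*9.81*73.9) = 33.5085 m/s
D = 60 * 33.5085 / (pi * 383) = 1.6709 m


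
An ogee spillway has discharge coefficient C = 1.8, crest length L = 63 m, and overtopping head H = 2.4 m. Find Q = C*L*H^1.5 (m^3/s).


Q = 1.8 * 63 * 2.4^1.5 = 421.6285 m^3/s


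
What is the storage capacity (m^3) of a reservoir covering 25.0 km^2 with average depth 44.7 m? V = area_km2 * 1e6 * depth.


V = 25.0 * 1e6 * 44.7 = 1.1175e+09 m^3


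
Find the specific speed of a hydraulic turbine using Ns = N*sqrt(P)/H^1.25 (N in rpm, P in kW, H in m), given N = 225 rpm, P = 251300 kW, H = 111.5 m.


Ns = 225 * 251300^0.5 / 111.5^1.25 = 311.3043


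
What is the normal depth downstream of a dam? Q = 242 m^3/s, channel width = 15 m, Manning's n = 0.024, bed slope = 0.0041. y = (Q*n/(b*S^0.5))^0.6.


y = (242 * 0.024 / (15 * 0.0041^0.5))^0.6 = 2.9439 m


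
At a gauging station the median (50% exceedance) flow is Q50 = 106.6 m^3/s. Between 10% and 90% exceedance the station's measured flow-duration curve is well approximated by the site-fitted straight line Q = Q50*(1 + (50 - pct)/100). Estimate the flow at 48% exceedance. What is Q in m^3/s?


Q = 106.6 * (1 + (50 - 48)/100) = 108.7320 m^3/s


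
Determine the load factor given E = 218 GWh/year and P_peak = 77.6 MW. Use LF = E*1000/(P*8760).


LF = 218 * 1000 / (77.6 * 8760) = 0.3207


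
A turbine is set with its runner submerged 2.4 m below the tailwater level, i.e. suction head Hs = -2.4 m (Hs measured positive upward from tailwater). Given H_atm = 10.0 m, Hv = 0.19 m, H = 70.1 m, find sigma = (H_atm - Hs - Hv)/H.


sigma = (10.0 - (-2.4) - 0.19) / 70.1 = 0.1742


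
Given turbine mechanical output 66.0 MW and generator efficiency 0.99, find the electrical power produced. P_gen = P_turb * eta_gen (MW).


P_gen = 66.0 * 0.99 = 65.3400 MW


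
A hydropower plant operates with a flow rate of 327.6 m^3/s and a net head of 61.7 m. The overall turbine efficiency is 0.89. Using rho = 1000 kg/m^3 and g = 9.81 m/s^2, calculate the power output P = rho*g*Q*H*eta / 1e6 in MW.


P = 1000 * 9.81 * 327.6 * 61.7 * 0.89 / 1e6 = 176.4770 MW


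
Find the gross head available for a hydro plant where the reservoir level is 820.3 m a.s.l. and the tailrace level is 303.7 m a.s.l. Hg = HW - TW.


Hg = 820.3 - 303.7 = 516.6000 m


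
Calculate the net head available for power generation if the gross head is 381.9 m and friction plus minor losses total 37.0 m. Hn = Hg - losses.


Hn = 381.9 - 37.0 = 344.9000 m


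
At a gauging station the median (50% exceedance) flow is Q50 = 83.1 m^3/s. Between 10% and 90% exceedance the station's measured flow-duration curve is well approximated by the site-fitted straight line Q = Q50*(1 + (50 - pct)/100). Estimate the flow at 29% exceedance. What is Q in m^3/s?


Q = 83.1 * (1 + (50 - 29)/100) = 100.5510 m^3/s


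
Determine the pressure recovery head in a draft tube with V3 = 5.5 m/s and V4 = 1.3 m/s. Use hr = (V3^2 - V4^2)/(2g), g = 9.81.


hr = (5.5^2 - 1.3^2) / (2*9.81) = 1.4557 m


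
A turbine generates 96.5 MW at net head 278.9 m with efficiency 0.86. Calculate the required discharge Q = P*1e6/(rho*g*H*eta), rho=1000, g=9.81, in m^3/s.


Q = 96.5 * 1e6 / (1000 * 9.81 * 278.9 * 0.86) = 41.0120 m^3/s


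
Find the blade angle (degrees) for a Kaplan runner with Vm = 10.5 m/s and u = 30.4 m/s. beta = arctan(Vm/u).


beta = arctan(10.5 / 30.4) = 19.0546 degrees


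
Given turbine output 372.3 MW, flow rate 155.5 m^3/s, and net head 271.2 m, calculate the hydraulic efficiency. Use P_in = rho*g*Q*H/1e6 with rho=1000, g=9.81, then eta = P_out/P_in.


P_in = 1000 * 9.81 * 155.5 * 271.2 / 1e6 = 413.7034 MW
eta = 372.3 / 413.7034 = 0.8999


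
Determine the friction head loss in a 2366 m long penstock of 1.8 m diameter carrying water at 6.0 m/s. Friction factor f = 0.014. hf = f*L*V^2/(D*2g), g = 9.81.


hf = 0.014 * 2366 * 6.0^2 / (1.8 * 2 * 9.81) = 33.7655 m


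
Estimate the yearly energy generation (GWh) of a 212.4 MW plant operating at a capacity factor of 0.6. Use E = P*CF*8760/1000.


E = 212.4 * 0.6 * 8760 / 1000 = 1116.3744 GWh


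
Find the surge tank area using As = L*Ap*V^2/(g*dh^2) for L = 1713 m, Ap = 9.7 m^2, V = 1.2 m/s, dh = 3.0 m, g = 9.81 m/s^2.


As = 1713 * 9.7 * 1.2^2 / (9.81 * 3.0^2) = 271.0067 m^2


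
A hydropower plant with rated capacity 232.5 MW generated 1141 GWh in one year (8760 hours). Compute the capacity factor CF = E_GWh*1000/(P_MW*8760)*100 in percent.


CF = 1141 * 1000 / (232.5 * 8760) * 100 = 56.0220 %


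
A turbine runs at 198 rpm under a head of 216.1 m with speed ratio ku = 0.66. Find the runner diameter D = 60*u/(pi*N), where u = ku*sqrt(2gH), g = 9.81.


u = 0.66 * sqrt(2*9.81*216.1) = 42.9755 m/s
D = 60 * 42.9755 / (pi * 198) = 4.1453 m


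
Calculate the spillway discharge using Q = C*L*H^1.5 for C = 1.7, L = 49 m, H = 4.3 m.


Q = 1.7 * 49 * 4.3^1.5 = 742.7586 m^3/s
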